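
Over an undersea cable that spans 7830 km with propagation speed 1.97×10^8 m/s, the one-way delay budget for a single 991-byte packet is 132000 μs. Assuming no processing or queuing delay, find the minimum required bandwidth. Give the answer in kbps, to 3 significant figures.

L = 7928 bits.
Propagation delay = 7830000 / 197000000 = 39746.2 μs.
Transmission budget = 132000 − 39746.2 = 92253.8 μs.
R ≥ L / t_tx = 7928 bits / 0.0922538 s = 85.9 kbps.

85.9 kbps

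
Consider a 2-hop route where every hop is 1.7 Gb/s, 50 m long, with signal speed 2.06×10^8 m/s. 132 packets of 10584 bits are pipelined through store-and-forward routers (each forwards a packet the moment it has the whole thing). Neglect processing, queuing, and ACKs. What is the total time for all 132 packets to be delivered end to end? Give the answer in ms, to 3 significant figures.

0.829 ms

Per-hop transmission t_tx = L/R = 10584/1700000000 = 0.00622588 ms.
Per-hop propagation t_prop = 50/206000000 = 0.000242718 ms.
Pipeline fill: first packet needs 2·t_tx to clear all hops; remaining 131 packets each add one t_tx.
Total = (2+132-1)·t_tx + 2·t_prop = 133·0.00622588 + 2·0.000242718 = 0.829 ms.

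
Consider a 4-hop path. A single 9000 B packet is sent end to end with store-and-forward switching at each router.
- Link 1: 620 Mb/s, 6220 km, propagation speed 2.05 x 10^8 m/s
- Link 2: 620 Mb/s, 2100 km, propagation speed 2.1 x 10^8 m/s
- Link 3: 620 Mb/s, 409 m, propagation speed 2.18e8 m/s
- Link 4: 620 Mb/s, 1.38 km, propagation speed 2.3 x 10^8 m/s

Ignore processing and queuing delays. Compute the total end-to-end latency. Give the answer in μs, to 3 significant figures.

40800 μs

L = 9000 × 8 = 72000 bits.
Transmission delay per hop = L/R = 72000/620000000 = 116.129 μs; 4 hops → 464.516 μs.
Propagation delays (d/s per hop): 30341.5, 10000, 1.87615, 6 μs; sum = 40349.3 μs.
End-to-end = 40800 μs.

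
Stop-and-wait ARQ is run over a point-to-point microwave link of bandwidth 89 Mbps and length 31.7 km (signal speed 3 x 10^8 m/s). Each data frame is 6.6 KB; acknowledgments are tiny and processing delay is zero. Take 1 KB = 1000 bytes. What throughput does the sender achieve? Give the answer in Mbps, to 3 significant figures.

65.6 Mbps

t_tx = L/R = 52800/89000000 = 0.000593258 s.
t_prop = 31700/300000000 = 0.000105667 s; RTT = 0.000211333 s.
Cycle = t_tx + RTT = 0.000804592 s.
Throughput = L / cycle = 52800 / 0.000804592 = 65.6 Mbps.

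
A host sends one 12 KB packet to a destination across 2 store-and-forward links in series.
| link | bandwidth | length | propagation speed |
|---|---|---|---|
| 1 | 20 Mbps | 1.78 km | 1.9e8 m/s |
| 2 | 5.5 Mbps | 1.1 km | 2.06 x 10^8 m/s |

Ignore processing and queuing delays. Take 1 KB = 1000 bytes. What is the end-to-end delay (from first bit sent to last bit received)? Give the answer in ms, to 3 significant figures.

L = 96000 bits.
Transmission delays (L/R per hop): 4.8, 17.4545 ms; sum = 22.2545 ms.
Propagation delays (d/s per hop): 0.00936842, 0.00533981 ms; sum = 0.0147082 ms.
End-to-end = 22.3 ms.

22.3 ms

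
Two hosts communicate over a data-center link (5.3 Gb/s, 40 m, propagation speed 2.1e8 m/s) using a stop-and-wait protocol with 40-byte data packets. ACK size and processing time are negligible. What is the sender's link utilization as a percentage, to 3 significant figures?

t_tx = L/R = 320/5300000000 = 6.03774e-08 s.
t_prop = 40/210000000 = 1.90476e-07 s; RTT = 3.80952e-07 s.
Cycle = t_tx + RTT = 4.4133e-07 s.
Utilization = t_tx / cycle = 6.03774e-08/4.4133e-07 = 13.7 %.

13.7 %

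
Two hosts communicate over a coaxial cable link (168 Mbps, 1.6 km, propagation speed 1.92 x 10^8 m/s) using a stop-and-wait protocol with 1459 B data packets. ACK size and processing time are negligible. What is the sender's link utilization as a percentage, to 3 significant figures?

t_tx = L/R = 11672/168000000 = 6.94762e-05 s.
t_prop = 1600/192000000 = 8.33333e-06 s; RTT = 1.66667e-05 s.
Cycle = t_tx + RTT = 8.61429e-05 s.
Utilization = t_tx / cycle = 6.94762e-05/8.61429e-05 = 80.7 %.

80.7 %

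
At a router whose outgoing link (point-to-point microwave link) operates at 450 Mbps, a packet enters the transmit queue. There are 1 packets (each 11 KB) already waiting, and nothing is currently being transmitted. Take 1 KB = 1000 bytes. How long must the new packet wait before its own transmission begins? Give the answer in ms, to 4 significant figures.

0.1956 ms

Each queued packet: L/R = 88000/450000000 = 0.195556 ms.
1 queued → 0.195556 ms.
Queuing delay = 0.1956 ms.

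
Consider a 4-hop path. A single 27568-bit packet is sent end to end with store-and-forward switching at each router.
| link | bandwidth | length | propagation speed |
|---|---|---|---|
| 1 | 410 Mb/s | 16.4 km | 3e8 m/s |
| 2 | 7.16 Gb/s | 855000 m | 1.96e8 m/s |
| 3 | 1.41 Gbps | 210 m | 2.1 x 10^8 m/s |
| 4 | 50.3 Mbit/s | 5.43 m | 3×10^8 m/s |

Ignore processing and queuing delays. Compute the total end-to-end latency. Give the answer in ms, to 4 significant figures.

Transmission delays (L/R per hop): 0.067239, 0.00385028, 0.0195518, 0.548072 ms; sum = 0.638713 ms.
Propagation delays (d/s per hop): 0.0546667, 4.36224, 0.001, 1.81e-05 ms; sum = 4.41793 ms.
End-to-end = 5.057 ms.

5.057 ms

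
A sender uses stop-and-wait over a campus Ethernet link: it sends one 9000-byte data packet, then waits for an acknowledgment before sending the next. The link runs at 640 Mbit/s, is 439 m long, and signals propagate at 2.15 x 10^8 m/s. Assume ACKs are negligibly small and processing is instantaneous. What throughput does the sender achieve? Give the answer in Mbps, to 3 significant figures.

618 Mbps

t_tx = L/R = 72000/640000000 = 0.0001125 s.
t_prop = 439/215000000 = 2.04186e-06 s; RTT = 4.08372e-06 s.
Cycle = t_tx + RTT = 0.000116584 s.
Throughput = L / cycle = 72000 / 0.000116584 = 618 Mbps.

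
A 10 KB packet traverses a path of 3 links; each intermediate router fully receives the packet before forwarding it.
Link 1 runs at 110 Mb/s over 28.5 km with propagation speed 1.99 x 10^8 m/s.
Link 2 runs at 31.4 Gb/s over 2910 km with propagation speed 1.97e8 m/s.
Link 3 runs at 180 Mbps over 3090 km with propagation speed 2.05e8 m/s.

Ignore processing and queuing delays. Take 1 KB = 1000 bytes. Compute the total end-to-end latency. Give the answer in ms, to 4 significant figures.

L = 80000 bits.
Transmission delays (L/R per hop): 0.727273, 0.00254777, 0.444444 ms; sum = 1.17426 ms.
Propagation delays (d/s per hop): 0.143216, 14.7716, 15.0732 ms; sum = 29.988 ms.
End-to-end = 31.16 ms.

31.16 ms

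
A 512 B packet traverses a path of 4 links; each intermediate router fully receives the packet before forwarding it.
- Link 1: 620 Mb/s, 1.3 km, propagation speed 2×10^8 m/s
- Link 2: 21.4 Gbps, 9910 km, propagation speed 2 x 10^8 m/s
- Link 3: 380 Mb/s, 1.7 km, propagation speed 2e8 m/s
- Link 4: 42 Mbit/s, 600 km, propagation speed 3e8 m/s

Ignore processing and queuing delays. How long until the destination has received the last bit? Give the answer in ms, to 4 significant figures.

L = 512 × 8 = 4096 bits.
Transmission delays (L/R per hop): 0.00660645, 0.000191402, 0.0107789, 0.0975238 ms; sum = 0.115101 ms.
Propagation delays (d/s per hop): 0.0065, 49.55, 0.0085, 2 ms; sum = 51.565 ms.
End-to-end = 51.68 ms.

51.68 ms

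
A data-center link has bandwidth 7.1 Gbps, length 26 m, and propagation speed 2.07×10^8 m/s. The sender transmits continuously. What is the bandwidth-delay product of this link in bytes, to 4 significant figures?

Propagation delay = 26 / 2.07e+08 = 1.25604e-07 s.
BDP = R × t_prop = 7100000000 × 1.25604e-07 = 891.787 bits.
In bytes: 891.787/8 = 111.5 bytes.

111.5 bytes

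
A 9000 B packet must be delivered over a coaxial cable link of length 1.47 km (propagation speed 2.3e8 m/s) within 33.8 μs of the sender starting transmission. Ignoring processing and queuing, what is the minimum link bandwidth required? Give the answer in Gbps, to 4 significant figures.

L = 72000 bits.
Propagation delay = 1470 / 2.3e+08 = 6.3913 μs.
Transmission budget = 33.8 − 6.3913 = 27.4087 μs.
R ≥ L / t_tx = 72000 bits / 2.74087e-05 s = 2.627 Gbps.

2.627 Gbps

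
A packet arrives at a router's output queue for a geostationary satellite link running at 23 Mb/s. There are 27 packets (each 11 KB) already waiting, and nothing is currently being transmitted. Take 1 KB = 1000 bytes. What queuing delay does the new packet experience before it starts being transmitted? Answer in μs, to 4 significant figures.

Each queued packet: L/R = 88000/23000000 = 3826.09 μs.
27 queued → 103304 μs.
Queuing delay = 103300 μs.

103300 μs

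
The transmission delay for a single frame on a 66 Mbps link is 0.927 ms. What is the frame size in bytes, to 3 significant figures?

L = R × t_tx = 66000000 b/s × 0.000927 s = 61182 bits.
In bytes: 61182 / 8 = 7650 bytes.

7650 bytes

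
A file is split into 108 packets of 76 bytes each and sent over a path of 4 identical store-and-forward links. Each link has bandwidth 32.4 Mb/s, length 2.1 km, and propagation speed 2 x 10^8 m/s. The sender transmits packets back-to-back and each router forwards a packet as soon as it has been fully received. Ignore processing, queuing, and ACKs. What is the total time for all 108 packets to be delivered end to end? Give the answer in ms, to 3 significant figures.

Per-hop transmission t_tx = L/R = 608/32400000 = 0.0187654 ms.
Per-hop propagation t_prop = 2100/200000000 = 0.0105 ms.
Pipeline fill: first packet needs 4·t_tx to clear all hops; remaining 107 packets each add one t_tx.
Total = (4+108-1)·t_tx + 4·t_prop = 111·0.0187654 + 4·0.0105 = 2.12 ms.

2.12 ms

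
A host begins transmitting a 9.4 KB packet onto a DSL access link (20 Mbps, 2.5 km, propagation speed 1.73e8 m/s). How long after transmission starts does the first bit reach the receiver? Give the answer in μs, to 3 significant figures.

14.5 μs

First bit experiences only propagation delay: d/s = 2500/173000000 = 14.5 μs.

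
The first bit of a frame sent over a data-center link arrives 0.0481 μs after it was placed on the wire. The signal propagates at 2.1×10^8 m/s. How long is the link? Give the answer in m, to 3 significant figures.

d = s × t_prop = 210000000 × 4.81e-08 = 10.1 m.

10.1 m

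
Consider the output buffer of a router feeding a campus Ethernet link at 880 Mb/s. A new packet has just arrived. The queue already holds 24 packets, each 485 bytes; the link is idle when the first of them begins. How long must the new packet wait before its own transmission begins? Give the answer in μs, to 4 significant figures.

105.8 μs

Each queued packet: L/R = 3880/880000000 = 4.40909 μs.
24 queued → 105.818 μs.
Queuing delay = 105.8 μs.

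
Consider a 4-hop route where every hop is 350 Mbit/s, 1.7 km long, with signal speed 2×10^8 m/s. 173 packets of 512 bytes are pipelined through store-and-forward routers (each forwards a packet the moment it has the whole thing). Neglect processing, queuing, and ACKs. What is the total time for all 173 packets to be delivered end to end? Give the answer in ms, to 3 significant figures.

2.09 ms

Per-hop transmission t_tx = L/R = 4096/350000000 = 0.0117029 ms.
Per-hop propagation t_prop = 1700/200000000 = 0.0085 ms.
Pipeline fill: first packet needs 4·t_tx to clear all hops; remaining 172 packets each add one t_tx.
Total = (4+173-1)·t_tx + 4·t_prop = 176·0.0117029 + 4·0.0085 = 2.09 ms.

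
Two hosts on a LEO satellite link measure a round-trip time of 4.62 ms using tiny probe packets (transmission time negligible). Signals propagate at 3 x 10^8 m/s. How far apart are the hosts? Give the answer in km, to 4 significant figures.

693.0 km

One-way propagation = RTT/2 = 2.31 ms.
d = s × t = 300000000 × 0.00231 = 693.0 km.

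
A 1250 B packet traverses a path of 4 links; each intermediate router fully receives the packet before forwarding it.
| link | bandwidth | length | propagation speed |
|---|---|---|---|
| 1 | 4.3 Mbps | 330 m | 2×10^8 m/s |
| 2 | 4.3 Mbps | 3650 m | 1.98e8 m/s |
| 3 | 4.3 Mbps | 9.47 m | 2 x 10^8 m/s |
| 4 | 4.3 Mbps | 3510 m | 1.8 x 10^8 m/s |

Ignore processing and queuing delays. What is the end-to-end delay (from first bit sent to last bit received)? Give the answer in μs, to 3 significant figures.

9340 μs

L = 1250 × 8 = 10000 bits.
Transmission delay per hop = L/R = 10000/4300000 = 2325.58 μs; 4 hops → 9302.33 μs.
Propagation delays (d/s per hop): 1.65, 18.4343, 0.04735, 19.5 μs; sum = 39.6317 μs.
End-to-end = 9340 μs.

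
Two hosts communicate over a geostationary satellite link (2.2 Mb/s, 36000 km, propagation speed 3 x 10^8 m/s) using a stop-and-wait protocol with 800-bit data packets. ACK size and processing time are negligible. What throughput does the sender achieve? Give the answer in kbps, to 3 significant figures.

3.33 kbps

t_tx = L/R = 800/2200000 = 0.000363636 s.
t_prop = 36000000/300000000 = 0.12 s; RTT = 0.24 s.
Cycle = t_tx + RTT = 0.240364 s.
Throughput = L / cycle = 800 / 0.240364 = 3.33 kbps.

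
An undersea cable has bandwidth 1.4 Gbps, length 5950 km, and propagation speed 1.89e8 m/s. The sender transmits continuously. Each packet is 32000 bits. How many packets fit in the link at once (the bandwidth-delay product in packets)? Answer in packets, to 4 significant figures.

1377 packets

Propagation delay = 5950000 / 189000000 = 0.0314815 s.
BDP = R × t_prop = 1400000000 × 0.0314815 = 44074100 bits.
In packets of 32000 bits: 1377 packets.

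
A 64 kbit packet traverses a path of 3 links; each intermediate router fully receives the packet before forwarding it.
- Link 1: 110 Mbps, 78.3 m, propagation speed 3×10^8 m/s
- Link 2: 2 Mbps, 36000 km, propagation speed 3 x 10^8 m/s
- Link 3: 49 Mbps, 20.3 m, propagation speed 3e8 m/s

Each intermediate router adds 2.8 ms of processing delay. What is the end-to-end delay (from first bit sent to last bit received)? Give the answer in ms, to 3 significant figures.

159 ms

L = 64000 bits.
Transmission delays (L/R per hop): 0.581818, 32, 1.30612 ms; sum = 33.8879 ms.
Propagation delays (d/s per hop): 0.000261, 120, 6.76667e-05 ms; sum = 120 ms.
Processing at 2 router(s): 2 × 2.8 ms = 5.6 ms.
End-to-end = 159 ms.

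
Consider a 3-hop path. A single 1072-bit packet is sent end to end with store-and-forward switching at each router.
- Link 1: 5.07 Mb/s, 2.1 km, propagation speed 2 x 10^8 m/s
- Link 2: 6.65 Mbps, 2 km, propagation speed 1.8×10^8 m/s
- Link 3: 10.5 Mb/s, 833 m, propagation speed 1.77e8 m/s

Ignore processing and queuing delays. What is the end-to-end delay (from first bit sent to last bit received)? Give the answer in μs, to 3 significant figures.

Transmission delays (L/R per hop): 211.44, 161.203, 102.095 μs; sum = 474.738 μs.
Propagation delays (d/s per hop): 10.5, 11.1111, 4.70621 μs; sum = 26.3173 μs.
End-to-end = 501 μs.

501 μs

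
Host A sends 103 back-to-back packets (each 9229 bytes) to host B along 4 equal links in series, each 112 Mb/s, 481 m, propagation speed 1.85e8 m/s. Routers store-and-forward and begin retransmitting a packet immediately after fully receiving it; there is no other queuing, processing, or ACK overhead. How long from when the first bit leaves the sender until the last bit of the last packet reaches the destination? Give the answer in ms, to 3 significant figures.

Per-hop transmission t_tx = L/R = 73832/112000000 = 0.659214 ms.
Per-hop propagation t_prop = 481/185000000 = 0.0026 ms.
Pipeline fill: first packet needs 4·t_tx to clear all hops; remaining 102 packets each add one t_tx.
Total = (4+103-1)·t_tx + 4·t_prop = 106·0.659214 + 4·0.0026 = 69.9 ms.

69.9 ms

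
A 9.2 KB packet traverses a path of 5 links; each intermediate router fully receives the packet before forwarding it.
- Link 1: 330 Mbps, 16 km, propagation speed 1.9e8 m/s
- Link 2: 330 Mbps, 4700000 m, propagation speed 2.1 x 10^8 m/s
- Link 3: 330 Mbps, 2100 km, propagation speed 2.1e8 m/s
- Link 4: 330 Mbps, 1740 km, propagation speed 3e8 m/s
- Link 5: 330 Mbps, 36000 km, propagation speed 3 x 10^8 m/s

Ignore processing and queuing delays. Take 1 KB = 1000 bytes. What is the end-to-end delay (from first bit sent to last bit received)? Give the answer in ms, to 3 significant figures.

159 ms

L = 73600 bits.
Transmission delay per hop = L/R = 73600/330000000 = 0.22303 ms; 5 hops → 1.11515 ms.
Propagation delays (d/s per hop): 0.0842105, 22.381, 10, 5.8, 120 ms; sum = 158.265 ms.
End-to-end = 159 ms.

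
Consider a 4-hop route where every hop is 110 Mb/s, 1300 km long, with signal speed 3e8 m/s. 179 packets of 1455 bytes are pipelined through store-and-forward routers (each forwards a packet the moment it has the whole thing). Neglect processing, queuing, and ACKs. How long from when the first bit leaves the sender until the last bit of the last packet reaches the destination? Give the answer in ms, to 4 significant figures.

Per-hop transmission t_tx = L/R = 11640/110000000 = 0.105818 ms.
Per-hop propagation t_prop = 1300000/300000000 = 4.33333 ms.
Pipeline fill: first packet needs 4·t_tx to clear all hops; remaining 178 packets each add one t_tx.
Total = (4+179-1)·t_tx + 4·t_prop = 182·0.105818 + 4·4.33333 = 36.59 ms.

36.59 ms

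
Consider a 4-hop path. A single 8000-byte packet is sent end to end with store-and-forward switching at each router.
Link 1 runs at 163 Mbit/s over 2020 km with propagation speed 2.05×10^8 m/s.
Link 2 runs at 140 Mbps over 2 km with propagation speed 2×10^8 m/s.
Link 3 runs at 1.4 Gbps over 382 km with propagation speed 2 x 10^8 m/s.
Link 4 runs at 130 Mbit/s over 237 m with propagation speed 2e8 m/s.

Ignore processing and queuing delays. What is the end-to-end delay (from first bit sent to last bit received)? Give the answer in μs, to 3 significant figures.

L = 8000 × 8 = 64000 bits.
Transmission delays (L/R per hop): 392.638, 457.143, 45.7143, 492.308 μs; sum = 1387.8 μs.
Propagation delays (d/s per hop): 9853.66, 10, 1910, 1.185 μs; sum = 11774.8 μs.
End-to-end = 13200 μs.

13200 μs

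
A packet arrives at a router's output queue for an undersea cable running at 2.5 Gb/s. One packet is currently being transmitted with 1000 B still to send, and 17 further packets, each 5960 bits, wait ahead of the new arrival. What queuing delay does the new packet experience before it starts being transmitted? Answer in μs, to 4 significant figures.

Each queued packet: L/R = 5960/2500000000 = 2.384 μs.
17 queued → 40.528 μs.
Plus remaining 8000 bits of current packet: 3.2 μs.
Queuing delay = 43.73 μs.

43.73 μs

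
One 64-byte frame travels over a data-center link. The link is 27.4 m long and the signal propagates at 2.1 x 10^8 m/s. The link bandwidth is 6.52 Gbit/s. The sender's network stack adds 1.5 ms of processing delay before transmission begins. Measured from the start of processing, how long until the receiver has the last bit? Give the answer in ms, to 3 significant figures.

L = 64 × 8 = 512 bits.
Transmission delay = L/R = 512 / 6520000000 = 7.85276e-05 ms.
Propagation delay = d/s = 27.4 m / 210000000 m/s = 0.000130476 ms.
Plus processing delay 1.5 ms = 1.5 ms.
Total = 1.50 ms.

1.50 ms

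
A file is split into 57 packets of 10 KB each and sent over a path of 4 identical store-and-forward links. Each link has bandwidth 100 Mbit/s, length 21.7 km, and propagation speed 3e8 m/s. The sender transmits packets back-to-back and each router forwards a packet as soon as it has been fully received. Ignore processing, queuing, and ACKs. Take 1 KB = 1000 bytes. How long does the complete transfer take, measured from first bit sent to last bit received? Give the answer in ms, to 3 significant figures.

Per-hop transmission t_tx = L/R = 80000/100000000 = 0.8 ms.
Per-hop propagation t_prop = 21700/300000000 = 0.0723333 ms.
Pipeline fill: first packet needs 4·t_tx to clear all hops; remaining 56 packets each add one t_tx.
Total = (4+57-1)·t_tx + 4·t_prop = 60·0.8 + 4·0.0723333 = 48.3 ms.

48.3 ms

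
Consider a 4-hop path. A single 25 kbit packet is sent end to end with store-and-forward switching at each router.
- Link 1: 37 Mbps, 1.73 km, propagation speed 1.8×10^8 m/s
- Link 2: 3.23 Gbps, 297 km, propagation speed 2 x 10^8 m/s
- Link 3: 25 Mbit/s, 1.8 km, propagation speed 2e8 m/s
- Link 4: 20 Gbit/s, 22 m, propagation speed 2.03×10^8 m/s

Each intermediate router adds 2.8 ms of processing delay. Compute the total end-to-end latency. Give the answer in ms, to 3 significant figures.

L = 25000 bits.
Transmission delays (L/R per hop): 0.675676, 0.00773994, 1, 0.00125 ms; sum = 1.68467 ms.
Propagation delays (d/s per hop): 0.00961111, 1.485, 0.009, 0.000108374 ms; sum = 1.50372 ms.
Processing at 3 router(s): 3 × 2.8 ms = 8.4 ms.
End-to-end = 11.6 ms.

11.6 ms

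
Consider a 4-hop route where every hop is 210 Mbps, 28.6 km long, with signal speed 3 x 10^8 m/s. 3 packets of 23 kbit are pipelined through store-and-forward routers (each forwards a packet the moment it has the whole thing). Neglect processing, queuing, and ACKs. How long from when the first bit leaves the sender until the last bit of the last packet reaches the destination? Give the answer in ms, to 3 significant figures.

Per-hop transmission t_tx = L/R = 23000/210000000 = 0.109524 ms.
Per-hop propagation t_prop = 28600/300000000 = 0.0953333 ms.
Pipeline fill: first packet needs 4·t_tx to clear all hops; remaining 2 packets each add one t_tx.
Total = (4+3-1)·t_tx + 4·t_prop = 6·0.109524 + 4·0.0953333 = 1.04 ms.

1.04 ms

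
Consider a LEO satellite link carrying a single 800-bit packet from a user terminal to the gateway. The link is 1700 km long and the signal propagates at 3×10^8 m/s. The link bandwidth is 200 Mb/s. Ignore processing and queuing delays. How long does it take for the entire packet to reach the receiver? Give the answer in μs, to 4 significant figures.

5671 μs

Transmission delay = L/R = 800 / 200000000 = 4 μs.
Propagation delay = d/s = 1700000 m / 300000000 m/s = 5666.67 μs.
Total = 5671 μs.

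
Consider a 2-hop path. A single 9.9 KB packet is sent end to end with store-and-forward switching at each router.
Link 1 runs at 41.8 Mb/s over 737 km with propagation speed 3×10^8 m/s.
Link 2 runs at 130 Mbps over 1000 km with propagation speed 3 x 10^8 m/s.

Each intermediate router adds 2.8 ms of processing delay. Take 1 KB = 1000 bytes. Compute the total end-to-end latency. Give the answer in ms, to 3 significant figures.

L = 79200 bits.
Transmission delays (L/R per hop): 1.89474, 0.609231 ms; sum = 2.50397 ms.
Propagation delays (d/s per hop): 2.45667, 3.33333 ms; sum = 5.79 ms.
Processing at 1 router(s): 1 × 2.8 ms = 2.8 ms.
End-to-end = 11.1 ms.

11.1 ms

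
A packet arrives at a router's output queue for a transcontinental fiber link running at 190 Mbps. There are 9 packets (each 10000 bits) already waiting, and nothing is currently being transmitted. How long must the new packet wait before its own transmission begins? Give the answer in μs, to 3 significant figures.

474 μs

Each queued packet: L/R = 10000/190000000 = 52.6316 μs.
9 queued → 473.684 μs.
Queuing delay = 474 μs.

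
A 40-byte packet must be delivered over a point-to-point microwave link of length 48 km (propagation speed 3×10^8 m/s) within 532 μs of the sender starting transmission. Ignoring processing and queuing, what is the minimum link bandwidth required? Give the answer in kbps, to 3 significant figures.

860 kbps

L = 320 bits.
Propagation delay = 48000 / 300000000 = 160 μs.
Transmission budget = 532 − 160 = 372 μs.
R ≥ L / t_tx = 320 bits / 0.000372 s = 860 kbps.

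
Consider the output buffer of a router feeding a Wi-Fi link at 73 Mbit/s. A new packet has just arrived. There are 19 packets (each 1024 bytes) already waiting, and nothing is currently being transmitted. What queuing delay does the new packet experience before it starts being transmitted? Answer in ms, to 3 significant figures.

Each queued packet: L/R = 8192/73000000 = 0.112219 ms.
19 queued → 2.13216 ms.
Queuing delay = 2.13 ms.

2.13 ms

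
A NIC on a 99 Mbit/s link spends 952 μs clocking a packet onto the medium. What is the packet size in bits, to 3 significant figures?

94200 bits

L = R × t_tx = 99000000 b/s × 0.000952 s = 94248 bits.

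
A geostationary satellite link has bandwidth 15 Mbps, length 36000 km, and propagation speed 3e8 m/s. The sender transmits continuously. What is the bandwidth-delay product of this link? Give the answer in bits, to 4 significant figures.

1800000 bits

Propagation delay = 36000000 / 300000000 = 0.12 s.
BDP = R × t_prop = 15000000 × 0.12 = 1800000 bits.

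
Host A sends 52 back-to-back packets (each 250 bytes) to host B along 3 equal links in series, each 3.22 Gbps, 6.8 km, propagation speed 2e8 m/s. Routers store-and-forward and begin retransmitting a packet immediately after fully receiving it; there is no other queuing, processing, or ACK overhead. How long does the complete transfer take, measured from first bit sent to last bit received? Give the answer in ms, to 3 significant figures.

0.136 ms

Per-hop transmission t_tx = L/R = 2000/3220000000 = 0.000621118 ms.
Per-hop propagation t_prop = 6800/200000000 = 0.034 ms.
Pipeline fill: first packet needs 3·t_tx to clear all hops; remaining 51 packets each add one t_tx.
Total = (3+52-1)·t_tx + 3·t_prop = 54·0.000621118 + 3·0.034 = 0.136 ms.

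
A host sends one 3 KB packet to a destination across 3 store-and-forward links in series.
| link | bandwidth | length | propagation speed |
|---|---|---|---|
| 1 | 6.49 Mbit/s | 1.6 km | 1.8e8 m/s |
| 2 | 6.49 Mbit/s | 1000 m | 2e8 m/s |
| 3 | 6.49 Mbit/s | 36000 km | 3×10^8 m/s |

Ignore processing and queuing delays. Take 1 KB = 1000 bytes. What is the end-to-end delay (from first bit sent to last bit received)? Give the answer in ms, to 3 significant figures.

L = 24000 bits.
Transmission delay per hop = L/R = 24000/6490000 = 3.698 ms; 3 hops → 11.094 ms.
Propagation delays (d/s per hop): 0.00888889, 0.005, 120 ms; sum = 120.014 ms.
End-to-end = 131 ms.

131 ms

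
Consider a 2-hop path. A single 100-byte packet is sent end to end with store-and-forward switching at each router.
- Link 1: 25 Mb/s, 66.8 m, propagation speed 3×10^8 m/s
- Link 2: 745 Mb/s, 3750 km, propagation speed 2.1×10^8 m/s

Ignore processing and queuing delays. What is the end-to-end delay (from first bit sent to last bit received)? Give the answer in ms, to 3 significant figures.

L = 100 × 8 = 800 bits.
Transmission delays (L/R per hop): 0.032, 0.00107383 ms; sum = 0.0330738 ms.
Propagation delays (d/s per hop): 0.000222667, 17.8571 ms; sum = 17.8574 ms.
End-to-end = 17.9 ms.

17.9 ms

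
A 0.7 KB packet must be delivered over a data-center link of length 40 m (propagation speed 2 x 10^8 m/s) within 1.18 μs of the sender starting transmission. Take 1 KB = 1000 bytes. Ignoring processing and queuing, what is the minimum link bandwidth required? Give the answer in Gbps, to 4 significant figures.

L = 5600 bits.
Propagation delay = 40 / 200000000 = 0.2 μs.
Transmission budget = 1.18 − 0.2 = 0.98 μs.
R ≥ L / t_tx = 5600 bits / 9.8e-07 s = 5.714 Gbps.

5.714 Gbps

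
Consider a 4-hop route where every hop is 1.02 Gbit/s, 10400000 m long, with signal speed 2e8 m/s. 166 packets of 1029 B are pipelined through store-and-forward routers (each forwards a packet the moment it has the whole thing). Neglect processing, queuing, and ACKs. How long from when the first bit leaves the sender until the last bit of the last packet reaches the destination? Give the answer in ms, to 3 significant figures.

209 ms

Per-hop transmission t_tx = L/R = 8232/1020000000 = 0.00807059 ms.
Per-hop propagation t_prop = 10400000/200000000 = 52 ms.
Pipeline fill: first packet needs 4·t_tx to clear all hops; remaining 165 packets each add one t_tx.
Total = (4+166-1)·t_tx + 4·t_prop = 169·0.00807059 + 4·52 = 209 ms.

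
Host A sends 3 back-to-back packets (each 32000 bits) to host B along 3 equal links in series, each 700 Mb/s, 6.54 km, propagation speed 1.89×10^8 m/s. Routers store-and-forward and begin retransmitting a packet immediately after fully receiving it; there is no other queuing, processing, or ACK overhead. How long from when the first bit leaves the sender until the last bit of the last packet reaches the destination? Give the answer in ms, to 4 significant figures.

Per-hop transmission t_tx = L/R = 32000/700000000 = 0.0457143 ms.
Per-hop propagation t_prop = 6540/189000000 = 0.0346032 ms.
Pipeline fill: first packet needs 3·t_tx to clear all hops; remaining 2 packets each add one t_tx.
Total = (3+3-1)·t_tx + 3·t_prop = 5·0.0457143 + 3·0.0346032 = 0.3324 ms.

0.3324 ms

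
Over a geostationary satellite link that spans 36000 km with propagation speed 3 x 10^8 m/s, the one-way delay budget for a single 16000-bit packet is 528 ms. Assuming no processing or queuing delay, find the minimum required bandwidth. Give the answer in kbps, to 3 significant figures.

Propagation delay = 36000000 / 300000000 = 120 ms.
Transmission budget = 528 − 120 = 408 ms.
R ≥ L / t_tx = 16000 bits / 0.408 s = 39.2 kbps.

39.2 kbps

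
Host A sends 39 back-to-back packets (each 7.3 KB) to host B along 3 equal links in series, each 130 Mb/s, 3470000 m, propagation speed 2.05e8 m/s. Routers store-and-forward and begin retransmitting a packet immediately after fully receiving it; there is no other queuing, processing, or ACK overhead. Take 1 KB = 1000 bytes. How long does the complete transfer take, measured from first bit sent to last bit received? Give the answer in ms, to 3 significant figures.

69.2 ms

Per-hop transmission t_tx = L/R = 58400/130000000 = 0.449231 ms.
Per-hop propagation t_prop = 3470000/2.05e+08 = 16.9268 ms.
Pipeline fill: first packet needs 3·t_tx to clear all hops; remaining 38 packets each add one t_tx.
Total = (3+39-1)·t_tx + 3·t_prop = 41·0.449231 + 3·16.9268 = 69.2 ms.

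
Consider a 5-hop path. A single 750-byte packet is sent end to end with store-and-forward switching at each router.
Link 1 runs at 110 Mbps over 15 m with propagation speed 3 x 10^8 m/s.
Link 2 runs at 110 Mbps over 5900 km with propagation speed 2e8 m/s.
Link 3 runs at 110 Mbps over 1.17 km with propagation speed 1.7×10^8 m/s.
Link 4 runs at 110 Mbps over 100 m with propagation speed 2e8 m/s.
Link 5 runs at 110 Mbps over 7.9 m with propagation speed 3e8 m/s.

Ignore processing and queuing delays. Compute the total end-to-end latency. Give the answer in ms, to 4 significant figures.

L = 750 × 8 = 6000 bits.
Transmission delay per hop = L/R = 6000/110000000 = 0.0545455 ms; 5 hops → 0.272727 ms.
Propagation delays (d/s per hop): 5e-05, 29.5, 0.00688235, 0.0005, 2.63333e-05 ms; sum = 29.5075 ms.
End-to-end = 29.78 ms.

29.78 ms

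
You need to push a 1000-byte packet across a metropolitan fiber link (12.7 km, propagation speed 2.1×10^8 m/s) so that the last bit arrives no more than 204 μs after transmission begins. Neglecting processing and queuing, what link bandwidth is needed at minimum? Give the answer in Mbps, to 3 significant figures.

L = 8000 bits.
Propagation delay = 12700 / 210000000 = 60.4762 μs.
Transmission budget = 204 − 60.4762 = 143.524 μs.
R ≥ L / t_tx = 8000 bits / 0.000143524 s = 55.7 Mbps.

55.7 Mbps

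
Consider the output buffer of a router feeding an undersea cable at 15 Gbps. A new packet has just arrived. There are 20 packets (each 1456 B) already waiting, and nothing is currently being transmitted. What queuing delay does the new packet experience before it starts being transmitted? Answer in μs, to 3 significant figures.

Each queued packet: L/R = 11648/15000000000 = 0.776533 μs.
20 queued → 15.5307 μs.
Queuing delay = 15.5 μs.

15.5 μs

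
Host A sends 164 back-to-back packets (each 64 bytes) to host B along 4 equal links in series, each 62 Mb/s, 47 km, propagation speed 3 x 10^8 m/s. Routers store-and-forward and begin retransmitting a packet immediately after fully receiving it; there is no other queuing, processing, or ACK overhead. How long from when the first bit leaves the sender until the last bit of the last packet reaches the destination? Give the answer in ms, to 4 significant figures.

2.006 ms

Per-hop transmission t_tx = L/R = 512/62000000 = 0.00825806 ms.
Per-hop propagation t_prop = 47000/300000000 = 0.156667 ms.
Pipeline fill: first packet needs 4·t_tx to clear all hops; remaining 163 packets each add one t_tx.
Total = (4+164-1)·t_tx + 4·t_prop = 167·0.00825806 + 4·0.156667 = 2.006 ms.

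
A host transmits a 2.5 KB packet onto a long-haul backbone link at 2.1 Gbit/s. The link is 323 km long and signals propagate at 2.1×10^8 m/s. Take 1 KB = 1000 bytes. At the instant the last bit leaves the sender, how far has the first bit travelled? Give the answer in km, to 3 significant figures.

2.00 km

t_tx = L/R = 20000/2100000000 = 9.52381e-06 s.
Distance = s × t_tx = 210000000 × 9.52381e-06 = 2.00 km.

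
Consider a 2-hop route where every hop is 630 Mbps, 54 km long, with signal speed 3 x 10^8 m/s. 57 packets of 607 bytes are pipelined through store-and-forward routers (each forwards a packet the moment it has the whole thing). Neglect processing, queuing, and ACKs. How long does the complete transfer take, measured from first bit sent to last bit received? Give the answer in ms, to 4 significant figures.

0.8071 ms

Per-hop transmission t_tx = L/R = 4856/630000000 = 0.00770794 ms.
Per-hop propagation t_prop = 54000/300000000 = 0.18 ms.
Pipeline fill: first packet needs 2·t_tx to clear all hops; remaining 56 packets each add one t_tx.
Total = (2+57-1)·t_tx + 2·t_prop = 58·0.00770794 + 2·0.18 = 0.8071 ms.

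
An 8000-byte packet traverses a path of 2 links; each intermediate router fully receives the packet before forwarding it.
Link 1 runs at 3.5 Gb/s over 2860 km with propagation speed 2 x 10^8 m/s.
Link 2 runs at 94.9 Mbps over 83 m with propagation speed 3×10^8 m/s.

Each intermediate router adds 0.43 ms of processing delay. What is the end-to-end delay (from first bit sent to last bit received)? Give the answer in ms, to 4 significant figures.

L = 8000 × 8 = 64000 bits.
Transmission delays (L/R per hop): 0.0182857, 0.674394 ms; sum = 0.69268 ms.
Propagation delays (d/s per hop): 14.3, 0.000276667 ms; sum = 14.3003 ms.
Processing at 1 router(s): 1 × 0.43 ms = 0.43 ms.
End-to-end = 15.42 ms.

15.42 ms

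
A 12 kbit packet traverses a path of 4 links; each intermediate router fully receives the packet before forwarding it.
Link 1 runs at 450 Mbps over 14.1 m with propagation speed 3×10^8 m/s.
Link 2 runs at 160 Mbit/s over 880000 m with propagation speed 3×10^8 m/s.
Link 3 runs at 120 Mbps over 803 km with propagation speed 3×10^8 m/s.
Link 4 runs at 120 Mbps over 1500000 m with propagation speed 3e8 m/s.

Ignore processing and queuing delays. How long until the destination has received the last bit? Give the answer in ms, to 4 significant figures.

10.91 ms

L = 12000 bits.
Transmission delays (L/R per hop): 0.0266667, 0.075, 0.1, 0.1 ms; sum = 0.301667 ms.
Propagation delays (d/s per hop): 4.7e-05, 2.93333, 2.67667, 5 ms; sum = 10.61 ms.
End-to-end = 10.91 ms.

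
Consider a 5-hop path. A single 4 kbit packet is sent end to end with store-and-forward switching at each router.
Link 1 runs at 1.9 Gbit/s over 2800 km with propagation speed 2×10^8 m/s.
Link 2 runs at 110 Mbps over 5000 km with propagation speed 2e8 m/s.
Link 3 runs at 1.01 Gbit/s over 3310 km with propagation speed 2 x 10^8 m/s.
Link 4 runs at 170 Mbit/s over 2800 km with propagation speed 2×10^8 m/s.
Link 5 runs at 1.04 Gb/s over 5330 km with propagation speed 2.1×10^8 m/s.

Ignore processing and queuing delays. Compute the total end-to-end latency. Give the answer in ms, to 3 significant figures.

L = 4000 bits.
Transmission delays (L/R per hop): 0.00210526, 0.0363636, 0.0039604, 0.0235294, 0.00384615 ms; sum = 0.0698049 ms.
Propagation delays (d/s per hop): 14, 25, 16.55, 14, 25.381 ms; sum = 94.931 ms.
End-to-end = 95.0 ms.

95.0 ms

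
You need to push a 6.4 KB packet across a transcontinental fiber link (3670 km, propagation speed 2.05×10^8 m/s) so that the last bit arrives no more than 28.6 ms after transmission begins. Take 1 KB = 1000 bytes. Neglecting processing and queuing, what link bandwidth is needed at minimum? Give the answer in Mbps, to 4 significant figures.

L = 51200 bits.
Propagation delay = 3670000 / 2.05e+08 = 17.9024 ms.
Transmission budget = 28.6 − 17.9024 = 10.6976 ms.
R ≥ L / t_tx = 51200 bits / 0.0106976 s = 4.786 Mbps.

4.786 Mbps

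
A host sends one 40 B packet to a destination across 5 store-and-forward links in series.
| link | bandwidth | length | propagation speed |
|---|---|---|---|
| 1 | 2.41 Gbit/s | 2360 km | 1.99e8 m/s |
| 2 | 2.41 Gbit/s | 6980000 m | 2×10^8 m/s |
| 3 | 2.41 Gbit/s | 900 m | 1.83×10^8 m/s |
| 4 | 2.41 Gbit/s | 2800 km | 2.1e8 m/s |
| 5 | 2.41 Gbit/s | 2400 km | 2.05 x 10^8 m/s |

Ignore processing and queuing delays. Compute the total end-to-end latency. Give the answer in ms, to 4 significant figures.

L = 40 × 8 = 320 bits.
Transmission delay per hop = L/R = 320/2410000000 = 0.00013278 ms; 5 hops → 0.0006639 ms.
Propagation delays (d/s per hop): 11.8593, 34.9, 0.00491803, 13.3333, 11.7073 ms; sum = 71.8049 ms.
End-to-end = 71.81 ms.

71.81 ms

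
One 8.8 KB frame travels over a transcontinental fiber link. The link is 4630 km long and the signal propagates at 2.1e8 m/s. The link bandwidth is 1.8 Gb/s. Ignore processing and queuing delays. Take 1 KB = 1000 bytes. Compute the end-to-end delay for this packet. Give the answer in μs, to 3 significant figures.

L = 70400 bits.
Transmission delay = L/R = 70400 / 1800000000 = 39.1111 μs.
Propagation delay = d/s = 4630000 m / 210000000 m/s = 22047.6 μs.
Total = 22100 μs.

22100 μs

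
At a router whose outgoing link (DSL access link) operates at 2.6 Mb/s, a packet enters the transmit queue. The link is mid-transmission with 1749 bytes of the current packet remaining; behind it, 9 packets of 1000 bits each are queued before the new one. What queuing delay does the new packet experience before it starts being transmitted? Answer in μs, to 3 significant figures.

8840 μs

Each queued packet: L/R = 1000/2600000 = 384.615 μs.
9 queued → 3461.54 μs.
Plus remaining 13992 bits of current packet: 5381.54 μs.
Queuing delay = 8840 μs.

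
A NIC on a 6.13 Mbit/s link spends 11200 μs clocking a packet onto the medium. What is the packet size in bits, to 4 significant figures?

68660 bits

L = R × t_tx = 6130000 b/s × 0.0112 s = 68656 bits.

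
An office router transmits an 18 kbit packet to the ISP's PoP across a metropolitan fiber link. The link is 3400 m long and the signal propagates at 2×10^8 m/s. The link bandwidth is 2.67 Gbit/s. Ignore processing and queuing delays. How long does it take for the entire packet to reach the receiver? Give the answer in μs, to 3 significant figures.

L = 18000 bits.
Transmission delay = L/R = 18000 / 2670000000 = 6.74157 μs.
Propagation delay = d/s = 3400 m / 200000000 m/s = 17 μs.
Total = 23.7 μs.

23.7 μs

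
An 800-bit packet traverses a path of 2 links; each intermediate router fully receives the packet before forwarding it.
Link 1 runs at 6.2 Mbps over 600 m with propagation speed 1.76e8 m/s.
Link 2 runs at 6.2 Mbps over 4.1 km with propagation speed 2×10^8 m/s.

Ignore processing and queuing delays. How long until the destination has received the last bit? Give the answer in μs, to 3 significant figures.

282 μs

Transmission delay per hop = L/R = 800/6200000 = 129.032 μs; 2 hops → 258.065 μs.
Propagation delays (d/s per hop): 3.40909, 20.5 μs; sum = 23.9091 μs.
End-to-end = 282 μs.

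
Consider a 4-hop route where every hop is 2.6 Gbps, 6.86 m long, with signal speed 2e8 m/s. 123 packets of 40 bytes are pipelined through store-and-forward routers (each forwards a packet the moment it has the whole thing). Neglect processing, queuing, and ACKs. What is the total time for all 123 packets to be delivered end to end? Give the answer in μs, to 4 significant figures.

Per-hop transmission t_tx = L/R = 320/2600000000 = 0.123077 μs.
Per-hop propagation t_prop = 6.86/200000000 = 0.0343 μs.
Pipeline fill: first packet needs 4·t_tx to clear all hops; remaining 122 packets each add one t_tx.
Total = (4+123-1)·t_tx + 4·t_prop = 126·0.123077 + 4·0.0343 = 15.64 μs.

15.64 μs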